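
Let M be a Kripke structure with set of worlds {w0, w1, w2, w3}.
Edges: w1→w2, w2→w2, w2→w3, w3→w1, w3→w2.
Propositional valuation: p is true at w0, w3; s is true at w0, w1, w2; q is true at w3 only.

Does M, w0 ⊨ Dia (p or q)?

At w0: no accessible worlds, so Dia (p or q) is false.

No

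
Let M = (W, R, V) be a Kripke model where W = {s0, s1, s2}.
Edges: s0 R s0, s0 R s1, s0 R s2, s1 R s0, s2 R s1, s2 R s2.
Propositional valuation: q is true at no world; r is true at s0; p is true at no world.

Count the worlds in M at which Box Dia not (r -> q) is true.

Let φ = Box Dia not (r -> q). Evaluate φ at each world:
  s0 (successors {s0, s1, s2}): φ is false.
  s1 (successors {s0}): φ is true.
  s2 (successors {s1, s2}): φ is false.
For instance, at s1:
  At s1: Box Dia not (r -> q) requires Dia not (r -> q) at every successor {s0}.
      At s0: Dia not (r -> q) requires not (r -> q) at some successor in {s0, s1, s2}.
        not (r -> q) holds at s0, so Dia not (r -> q) is true at s0.
  So Box Dia not (r -> q) is true at s1.
Satisfying worlds: {s1}

1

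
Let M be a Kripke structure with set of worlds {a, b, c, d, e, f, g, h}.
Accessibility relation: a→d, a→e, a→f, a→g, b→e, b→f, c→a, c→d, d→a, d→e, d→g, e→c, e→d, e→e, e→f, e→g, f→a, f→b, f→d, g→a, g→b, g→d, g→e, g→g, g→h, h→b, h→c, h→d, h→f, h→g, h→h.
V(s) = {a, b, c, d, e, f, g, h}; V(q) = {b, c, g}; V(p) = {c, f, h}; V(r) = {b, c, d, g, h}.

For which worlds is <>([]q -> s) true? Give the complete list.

Let φ = <>([]q -> s). Evaluate φ at each world:
  a (successors {d, e, f, g}): φ is true.
  b (successors {e, f}): φ is true.
  c (successors {a, d}): φ is true.
  d (successors {a, e, g}): φ is true.
  e (successors {c, d, e, f, g}): φ is true.
  f (successors {a, b, d}): φ is true.
  g (successors {a, b, d, e, g, h}): φ is true.
  h (successors {b, c, d, f, g, h}): φ is true.
For instance, at a:
  At a: <>([]q -> s) requires []q -> s at some successor in {d, e, f, g}.
    []q -> s holds at d, so <>([]q -> s) is true at a.
      At d: []q is false, s is true, so []q -> s is true.
Satisfying worlds: {a, b, c, d, e, f, g, h}

a, b, c, d, e, f, g, h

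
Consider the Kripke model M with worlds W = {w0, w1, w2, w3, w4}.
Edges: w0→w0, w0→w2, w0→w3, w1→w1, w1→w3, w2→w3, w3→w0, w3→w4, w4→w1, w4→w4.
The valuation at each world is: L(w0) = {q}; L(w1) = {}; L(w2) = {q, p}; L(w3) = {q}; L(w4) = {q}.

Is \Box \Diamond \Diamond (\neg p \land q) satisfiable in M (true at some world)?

Let φ = \Box \Diamond \Diamond (\neg p \land q). Evaluate φ at each world:
  w0 (successors {w0, w2, w3}): φ is true.
  w1 (successors {w1, w3}): φ is true.
  w2 (successors {w3}): φ is true.
  w3 (successors {w0, w4}): φ is true.
  w4 (successors {w1, w4}): φ is true.
Detail at w0 (witness):
  At w0: \Box \Diamond \Diamond (\neg p \land q) requires \Diamond \Diamond (\neg p \land q) at every successor {w0, w2, w3}.
      At w0: \Diamond \Diamond (\neg p \land q) requires \Diamond (\neg p \land q) at some successor in {w0, w2, w3}.
        \Diamond (\neg p \land q) holds at w0, so \Diamond \Diamond (\neg p \land q) is true at w0.
      At w2: \Diamond \Diamond (\neg p \land q) requires \Diamond (\neg p \land q) at some successor in {w3}.
        \Diamond (\neg p \land q) holds at w3, so \Diamond \Diamond (\neg p \land q) is true at w2.
      At w3: \Diamond \Diamond (\neg p \land q) requires \Diamond (\neg p \land q) at some successor in {w0, w4}.
        \Diamond (\neg p \land q) holds at w0, so \Diamond \Diamond (\neg p \land q) is true at w3.
  So \Box \Diamond \Diamond (\neg p \land q) is true at w0.

Yes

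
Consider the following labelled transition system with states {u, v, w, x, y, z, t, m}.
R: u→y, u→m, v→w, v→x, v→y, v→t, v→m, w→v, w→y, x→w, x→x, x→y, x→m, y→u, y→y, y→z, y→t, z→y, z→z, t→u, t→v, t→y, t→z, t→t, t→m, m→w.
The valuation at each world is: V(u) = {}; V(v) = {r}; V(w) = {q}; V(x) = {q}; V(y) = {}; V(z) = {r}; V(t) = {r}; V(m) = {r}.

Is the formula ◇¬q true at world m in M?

No

At m: ◇¬q requires ¬q at some successor in {w}.
  At w: ¬q is false.
So ◇¬q is false at m.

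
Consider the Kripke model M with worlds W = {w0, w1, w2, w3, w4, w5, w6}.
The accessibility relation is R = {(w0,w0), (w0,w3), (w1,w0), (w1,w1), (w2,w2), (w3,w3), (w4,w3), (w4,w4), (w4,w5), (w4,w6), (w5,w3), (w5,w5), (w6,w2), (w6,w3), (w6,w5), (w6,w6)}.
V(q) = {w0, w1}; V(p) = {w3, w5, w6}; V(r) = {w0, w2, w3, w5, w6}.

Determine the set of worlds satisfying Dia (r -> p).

w0, w1, w3, w4, w5, w6

Let φ = Dia (r -> p). Evaluate φ at each world:
  w0 (successors {w0, w3}): φ is true.
  w1 (successors {w0, w1}): φ is true.
  w2 (successors {w2}): φ is false.
  w3 (successors {w3}): φ is true.
  w4 (successors {w3, w4, w5, w6}): φ is true.
  w5 (successors {w3, w5}): φ is true.
  w6 (successors {w2, w3, w5, w6}): φ is true.
For instance, at w1:
  At w1: Dia (r -> p) requires r -> p at some successor in {w0, w1}.
    r -> p holds at w1, so Dia (r -> p) is true at w1.
Satisfying worlds: {w0, w1, w3, w4, w5, w6}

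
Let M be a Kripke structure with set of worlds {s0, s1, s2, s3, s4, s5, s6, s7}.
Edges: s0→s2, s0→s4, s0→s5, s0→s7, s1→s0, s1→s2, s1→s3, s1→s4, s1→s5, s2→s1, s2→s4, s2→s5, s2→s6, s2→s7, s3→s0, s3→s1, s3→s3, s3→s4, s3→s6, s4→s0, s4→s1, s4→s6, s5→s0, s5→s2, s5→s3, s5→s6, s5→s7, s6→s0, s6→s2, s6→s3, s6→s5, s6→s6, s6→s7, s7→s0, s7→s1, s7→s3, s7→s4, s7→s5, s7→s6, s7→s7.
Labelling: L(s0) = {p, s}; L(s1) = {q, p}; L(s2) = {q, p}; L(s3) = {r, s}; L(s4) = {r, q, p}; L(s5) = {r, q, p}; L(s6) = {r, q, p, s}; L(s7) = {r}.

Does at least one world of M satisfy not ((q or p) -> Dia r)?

No

Recall that Dia ψ holds at a world iff ψ holds at some accessible world.
Let φ = not ((q or p) -> Dia r). Evaluate φ at each world:
  s0 (successors {s2, s4, s5, s7}): φ is false.
  s1 (successors {s0, s2, s3, s4, s5}): φ is false.
  s2 (successors {s1, s4, s5, s6, s7}): φ is false.
  s3 (successors {s0, s1, s3, s4, s6}): φ is false.
  s4 (successors {s0, s1, s6}): φ is false.
  s5 (successors {s0, s2, s3, s6, s7}): φ is false.
  s6 (successors {s0, s2, s3, s5, s6, s7}): φ is false.
  s7 (successors {s0, s1, s3, s4, s5, s6, s7}): φ is false.
For instance, at s2:
  At s2: (q or p) -> Dia r is true, so not ((q or p) -> Dia r) is false.
    At s2: q or p is true, Dia r is true, so (q or p) -> Dia r is true.
      At s2: Dia r requires r at some successor in {s1, s4, s5, s6, s7}.
        r holds at s4, so Dia r is true at s2.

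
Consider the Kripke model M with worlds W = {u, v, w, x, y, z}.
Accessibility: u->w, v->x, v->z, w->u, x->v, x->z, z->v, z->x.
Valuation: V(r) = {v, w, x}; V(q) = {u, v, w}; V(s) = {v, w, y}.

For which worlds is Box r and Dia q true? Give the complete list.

u, z

Let φ = Box r and Dia q. Evaluate φ at each world:
  u (successors {w}): φ is true.
  v (successors {x, z}): φ is false.
  w (successors {u}): φ is false.
  x (successors {v, z}): φ is false.
  y (successors ∅): φ is false.
  z (successors {v, x}): φ is true.
For instance, at z:
  At z: Box r is true, Dia q is true, so Box r and Dia q is true.
    At z: Box r requires r at every successor {v, x}.
      At v: r is true.
      At x: r is true.
    So Box r is true at z.
    At z: Dia q requires q at some successor in {v, x}.
      q holds at v, so Dia q is true at z.
Satisfying worlds: {u, z}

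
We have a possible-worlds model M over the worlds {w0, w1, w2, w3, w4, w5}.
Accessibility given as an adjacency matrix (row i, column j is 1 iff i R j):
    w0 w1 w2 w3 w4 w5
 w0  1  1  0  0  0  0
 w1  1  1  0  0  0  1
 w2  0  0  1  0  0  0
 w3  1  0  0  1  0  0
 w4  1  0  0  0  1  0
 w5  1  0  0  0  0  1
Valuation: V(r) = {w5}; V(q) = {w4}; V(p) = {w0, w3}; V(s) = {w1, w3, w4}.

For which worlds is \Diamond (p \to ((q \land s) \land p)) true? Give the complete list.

w0, w1, w2, w4, w5

Recall that \Diamond ψ holds at a world iff ψ holds at some accessible world.
Let φ = \Diamond (p \to ((q \land s) \land p)). Evaluate φ at each world:
  w0 (successors {w0, w1}): φ is true.
  w1 (successors {w0, w1, w5}): φ is true.
  w2 (successors {w2}): φ is true.
  w3 (successors {w0, w3}): φ is false.
  w4 (successors {w0, w4}): φ is true.
  w5 (successors {w0, w5}): φ is true.
For instance, at w2:
  At w2: \Diamond (p \to ((q \land s) \land p)) requires p \to ((q \land s) \land p) at some successor in {w2}.
    p \to ((q \land s) \land p) holds at w2, so \Diamond (p \to ((q \land s) \land p)) is true at w2.
Satisfying worlds: {w0, w1, w2, w4, w5}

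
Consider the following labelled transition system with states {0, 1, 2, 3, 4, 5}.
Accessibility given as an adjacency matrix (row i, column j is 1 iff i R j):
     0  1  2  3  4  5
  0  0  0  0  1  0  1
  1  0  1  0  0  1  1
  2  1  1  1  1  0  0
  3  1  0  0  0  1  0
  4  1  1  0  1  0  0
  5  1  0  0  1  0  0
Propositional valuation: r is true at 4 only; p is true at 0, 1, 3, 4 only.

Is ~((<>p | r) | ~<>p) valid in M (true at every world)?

Recall that <>ψ holds at a world iff ψ holds at some accessible world.
Let φ = ~((<>p | r) | ~<>p). Evaluate φ at each world:
  0 (successors {3, 5}): φ is false.
  1 (successors {1, 4, 5}): φ is false.
  2 (successors {0, 1, 2, 3}): φ is false.
  3 (successors {0, 4}): φ is false.
  4 (successors {0, 1, 3}): φ is false.
  5 (successors {0, 3}): φ is false.
Detail at 0 (counterexample):
  At 0: (<>p | r) | ~<>p is true, so ~((<>p | r) | ~<>p) is false.
    At 0: <>p | r is true, ~<>p is false, so (<>p | r) | ~<>p is true.
      At 0: <>p is true, r is false, so <>p | r is true.
      At 0: <>p is true, so ~<>p is false.

No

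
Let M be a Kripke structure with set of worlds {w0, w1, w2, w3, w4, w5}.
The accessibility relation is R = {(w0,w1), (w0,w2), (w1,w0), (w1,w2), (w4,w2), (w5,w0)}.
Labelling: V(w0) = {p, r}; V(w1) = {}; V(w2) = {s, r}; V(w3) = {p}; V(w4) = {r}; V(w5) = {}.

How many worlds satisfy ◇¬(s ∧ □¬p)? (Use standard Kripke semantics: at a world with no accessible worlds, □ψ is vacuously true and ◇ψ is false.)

Let φ = ◇¬(s ∧ □¬p). Evaluate φ at each world:
  w0 (successors {w1, w2}): φ is true.
  w1 (successors {w0, w2}): φ is true.
  w2 (successors ∅): φ is false.
  w3 (successors ∅): φ is false.
  w4 (successors {w2}): φ is false.
  w5 (successors {w0}): φ is true.
For instance, at w0:
  At w0: ◇¬(s ∧ □¬p) requires ¬(s ∧ □¬p) at some successor in {w1, w2}.
    ¬(s ∧ □¬p) holds at w1, so ◇¬(s ∧ □¬p) is true at w0.
      At w1: s ∧ □¬p is false, so ¬(s ∧ □¬p) is true.
Satisfying worlds: {w0, w1, w5}

3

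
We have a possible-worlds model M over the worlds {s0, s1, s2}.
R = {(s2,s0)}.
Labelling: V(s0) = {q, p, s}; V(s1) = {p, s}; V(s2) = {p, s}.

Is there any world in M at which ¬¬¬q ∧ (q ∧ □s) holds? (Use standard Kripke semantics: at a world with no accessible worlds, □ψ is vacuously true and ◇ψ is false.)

Recall that □ψ holds at a world iff ψ holds at every accessible world, and ◇ψ holds iff ψ holds at some accessible world.
Let φ = ¬¬¬q ∧ (q ∧ □s). Evaluate φ at each world:
  s0 (successors ∅): φ is false.
  s1 (successors ∅): φ is false.
  s2 (successors {s0}): φ is false.
For instance, at s2:
  At s2: ¬¬¬q is true, q ∧ □s is false, so ¬¬¬q ∧ (q ∧ □s) is false.
    At s2: q is false, □s is true, so q ∧ □s is false.
      At s2: □s requires s at every successor {s0}.
        At s0: s is true.
      So □s is true at s2.

No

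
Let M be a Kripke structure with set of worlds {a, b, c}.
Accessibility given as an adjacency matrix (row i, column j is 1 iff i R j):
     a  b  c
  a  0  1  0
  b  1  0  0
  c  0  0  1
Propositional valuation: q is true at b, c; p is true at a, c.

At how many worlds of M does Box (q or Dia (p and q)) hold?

2

Let φ = Box (q or Dia (p and q)). Evaluate φ at each world:
  a (successors {b}): φ is true.
  b (successors {a}): φ is false.
  c (successors {c}): φ is true.
For instance, at b:
  At b: Box (q or Dia (p and q)) requires q or Dia (p and q) at every successor {a}.
    q or Dia (p and q) fails at a, so Box (q or Dia (p and q)) is false at b.
      At a: q is false, Dia (p and q) is false, so q or Dia (p and q) is false.
Satisfying worlds: {a, c}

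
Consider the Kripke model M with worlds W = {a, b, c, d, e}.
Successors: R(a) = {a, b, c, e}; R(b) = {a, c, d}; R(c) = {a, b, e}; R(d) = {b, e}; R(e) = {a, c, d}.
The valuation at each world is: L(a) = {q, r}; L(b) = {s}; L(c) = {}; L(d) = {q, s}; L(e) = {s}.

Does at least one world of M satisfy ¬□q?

Let φ = ¬□q. Evaluate φ at each world:
  a (successors {a, b, c, e}): φ is true.
  b (successors {a, c, d}): φ is true.
  c (successors {a, b, e}): φ is true.
  d (successors {b, e}): φ is true.
  e (successors {a, c, d}): φ is true.
Detail at a (witness):
  At a: □q is false, so ¬□q is true.
    At a: □q requires q at every successor {a, b, c, e}.
      q fails at b, so □q is false at a.

Yes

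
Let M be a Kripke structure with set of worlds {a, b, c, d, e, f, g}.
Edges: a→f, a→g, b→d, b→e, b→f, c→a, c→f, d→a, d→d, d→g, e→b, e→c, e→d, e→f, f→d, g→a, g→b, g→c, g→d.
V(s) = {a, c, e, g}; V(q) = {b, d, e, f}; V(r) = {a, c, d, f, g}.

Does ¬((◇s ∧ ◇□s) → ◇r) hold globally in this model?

No

Recall that □ψ holds at a world iff ψ holds at every accessible world, and ◇ψ holds iff ψ holds at some accessible world.
Let φ = ¬((◇s ∧ ◇□s) → ◇r). Evaluate φ at each world:
  a (successors {f, g}): φ is false.
  b (successors {d, e, f}): φ is false.
  c (successors {a, f}): φ is false.
  d (successors {a, d, g}): φ is false.
  e (successors {b, c, d, f}): φ is false.
  f (successors {d}): φ is false.
  g (successors {a, b, c, d}): φ is false.
Detail at a (counterexample):
  At a: (◇s ∧ ◇□s) → ◇r is true, so ¬((◇s ∧ ◇□s) → ◇r) is false.
    At a: ◇s ∧ ◇□s is false, ◇r is true, so (◇s ∧ ◇□s) → ◇r is true.
      At a: ◇s is true, ◇□s is false, so ◇s ∧ ◇□s is false.
      At a: ◇r requires r at some successor in {f, g}.
        r holds at f, so ◇r is true at a.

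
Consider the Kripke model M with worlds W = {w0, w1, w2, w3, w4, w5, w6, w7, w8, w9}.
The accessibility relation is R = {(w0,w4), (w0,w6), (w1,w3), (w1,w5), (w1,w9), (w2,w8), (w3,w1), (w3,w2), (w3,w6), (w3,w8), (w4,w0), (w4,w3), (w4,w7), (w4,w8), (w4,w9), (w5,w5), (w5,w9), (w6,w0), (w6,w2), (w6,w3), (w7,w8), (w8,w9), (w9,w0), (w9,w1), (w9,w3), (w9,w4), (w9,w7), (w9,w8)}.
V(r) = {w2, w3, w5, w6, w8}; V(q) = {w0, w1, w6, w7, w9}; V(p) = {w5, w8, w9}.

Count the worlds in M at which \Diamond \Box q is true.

Recall that \Box ψ holds at a world iff ψ holds at every accessible world, and \Diamond ψ holds iff ψ holds at some accessible world.
Let φ = \Diamond \Box q. Evaluate φ at each world:
  w0 (successors {w4, w6}): φ is false.
  w1 (successors {w3, w5, w9}): φ is false.
  w2 (successors {w8}): φ is true.
  w3 (successors {w1, w2, w6, w8}): φ is true.
  w4 (successors {w0, w3, w7, w8, w9}): φ is true.
  w5 (successors {w5, w9}): φ is false.
  w6 (successors {w0, w2, w3}): φ is false.
  w7 (successors {w8}): φ is true.
  w8 (successors {w9}): φ is false.
  w9 (successors {w0, w1, w3, w4, w7, w8}): φ is true.
For instance, at w0:
  At w0: \Diamond \Box q requires \Box q at some successor in {w4, w6}.
    At w4: \Box q is false.
    At w6: \Box q is false.
  So \Diamond \Box q is false at w0.
Satisfying worlds: {w2, w3, w4, w7, w9}

5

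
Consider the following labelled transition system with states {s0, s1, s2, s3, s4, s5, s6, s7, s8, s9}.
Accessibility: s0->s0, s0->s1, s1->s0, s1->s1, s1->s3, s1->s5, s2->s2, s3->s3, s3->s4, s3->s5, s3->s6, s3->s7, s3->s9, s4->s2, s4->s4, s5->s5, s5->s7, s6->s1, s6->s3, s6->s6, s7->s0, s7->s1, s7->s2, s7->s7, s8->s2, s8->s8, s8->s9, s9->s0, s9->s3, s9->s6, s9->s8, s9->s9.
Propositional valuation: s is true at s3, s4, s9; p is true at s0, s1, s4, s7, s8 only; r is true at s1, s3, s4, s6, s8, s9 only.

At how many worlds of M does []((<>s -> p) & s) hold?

Recall that []ψ holds at a world iff ψ holds at every accessible world, and <>ψ holds iff ψ holds at some accessible world.
Let φ = []((<>s -> p) & s). Evaluate φ at each world:
  s0 (successors {s0, s1}): φ is false.
  s1 (successors {s0, s1, s3, s5}): φ is false.
  s2 (successors {s2}): φ is false.
  s3 (successors {s3, s4, s5, s6, s7, s9}): φ is false.
  s4 (successors {s2, s4}): φ is false.
  s5 (successors {s5, s7}): φ is false.
  s6 (successors {s1, s3, s6}): φ is false.
  s7 (successors {s0, s1, s2, s7}): φ is false.
  s8 (successors {s2, s8, s9}): φ is false.
  s9 (successors {s0, s3, s6, s8, s9}): φ is false.
For instance, at s5:
  At s5: []((<>s -> p) & s) requires (<>s -> p) & s at every successor {s5, s7}.
    (<>s -> p) & s fails at s5, so []((<>s -> p) & s) is false at s5.
      At s5: <>s -> p is true, s is false, so (<>s -> p) & s is false.
Satisfying worlds: none.

0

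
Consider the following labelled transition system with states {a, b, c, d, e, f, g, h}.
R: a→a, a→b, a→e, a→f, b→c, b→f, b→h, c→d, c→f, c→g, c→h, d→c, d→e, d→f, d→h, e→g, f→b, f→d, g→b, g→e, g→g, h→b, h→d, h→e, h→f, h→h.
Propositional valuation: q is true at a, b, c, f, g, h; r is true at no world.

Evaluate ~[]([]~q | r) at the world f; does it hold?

Yes

Recall that []ψ holds at a world iff ψ holds at every accessible world, and <>ψ holds iff ψ holds at some accessible world.
At f: []([]~q | r) is false, so ~[]([]~q | r) is true.
  At f: []([]~q | r) requires []~q | r at every successor {b, d}.
    []~q | r fails at b, so []([]~q | r) is false at f.
      At b: []~q is false, r is false, so []~q | r is false.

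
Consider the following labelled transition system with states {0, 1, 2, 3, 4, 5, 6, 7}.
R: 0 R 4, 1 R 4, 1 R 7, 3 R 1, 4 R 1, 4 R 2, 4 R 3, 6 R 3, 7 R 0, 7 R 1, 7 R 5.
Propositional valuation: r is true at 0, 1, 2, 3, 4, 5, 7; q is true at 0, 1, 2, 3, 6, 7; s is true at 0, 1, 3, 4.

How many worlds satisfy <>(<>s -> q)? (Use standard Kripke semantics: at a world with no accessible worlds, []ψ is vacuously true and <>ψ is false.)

5

Let φ = <>(<>s -> q). Evaluate φ at each world:
  0 (successors {4}): φ is false.
  1 (successors {4, 7}): φ is true.
  2 (successors ∅): φ is false.
  3 (successors {1}): φ is true.
  4 (successors {1, 2, 3}): φ is true.
  5 (successors ∅): φ is false.
  6 (successors {3}): φ is true.
  7 (successors {0, 1, 5}): φ is true.
For instance, at 0:
  At 0: <>(<>s -> q) requires <>s -> q at some successor in {4}.
    At 4: <>s -> q is false.
  So <>(<>s -> q) is false at 0.
Satisfying worlds: {1, 3, 4, 6, 7}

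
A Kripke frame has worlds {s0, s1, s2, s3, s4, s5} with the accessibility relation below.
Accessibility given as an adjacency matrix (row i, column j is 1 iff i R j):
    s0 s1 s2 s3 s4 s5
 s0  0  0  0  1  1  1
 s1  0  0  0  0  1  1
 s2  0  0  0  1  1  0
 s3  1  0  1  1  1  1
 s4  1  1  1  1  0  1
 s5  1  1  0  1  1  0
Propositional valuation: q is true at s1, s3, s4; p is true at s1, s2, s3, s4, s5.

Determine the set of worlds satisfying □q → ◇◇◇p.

Let φ = □q → ◇◇◇p. Evaluate φ at each world:
  s0 (successors {s3, s4, s5}): φ is true.
  s1 (successors {s4, s5}): φ is true.
  s2 (successors {s3, s4}): φ is true.
  s3 (successors {s0, s2, s3, s4, s5}): φ is true.
  s4 (successors {s0, s1, s2, s3, s5}): φ is true.
  s5 (successors {s0, s1, s3, s4}): φ is true.
For instance, at s1:
  At s1: □q is false, ◇◇◇p is true, so □q → ◇◇◇p is true.
    At s1: □q requires q at every successor {s4, s5}.
      q fails at s5, so □q is false at s1.
    At s1: ◇◇◇p requires ◇◇p at some successor in {s4, s5}.
      ◇◇p holds at s4, so ◇◇◇p is true at s1.
Satisfying worlds: {s0, s1, s2, s3, s4, s5}

s0, s1, s2, s3, s4, s5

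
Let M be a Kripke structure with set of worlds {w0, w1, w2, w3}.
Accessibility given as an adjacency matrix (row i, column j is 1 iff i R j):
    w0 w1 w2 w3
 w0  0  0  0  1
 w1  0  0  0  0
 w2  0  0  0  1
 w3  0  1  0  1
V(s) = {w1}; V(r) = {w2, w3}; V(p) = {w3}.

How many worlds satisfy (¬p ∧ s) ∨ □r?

Recall that □ψ holds at a world iff ψ holds at every accessible world, and ◇ψ holds iff ψ holds at some accessible world.
Let φ = (¬p ∧ s) ∨ □r. Evaluate φ at each world:
  w0 (successors {w3}): φ is true.
  w1 (successors ∅): φ is true.
  w2 (successors {w3}): φ is true.
  w3 (successors {w1, w3}): φ is false.
For instance, at w3:
  At w3: ¬p ∧ s is false, □r is false, so (¬p ∧ s) ∨ □r is false.
    At w3: □r requires r at every successor {w1, w3}.
      r fails at w1, so □r is false at w3.
Satisfying worlds: {w0, w1, w2}

3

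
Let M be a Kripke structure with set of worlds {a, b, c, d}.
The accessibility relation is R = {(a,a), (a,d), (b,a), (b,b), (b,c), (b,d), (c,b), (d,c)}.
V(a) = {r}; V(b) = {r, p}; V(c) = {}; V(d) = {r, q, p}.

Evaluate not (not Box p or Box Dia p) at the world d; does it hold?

No

At d: not Box p or Box Dia p is true, so not (not Box p or Box Dia p) is false.
  At d: not Box p is true, Box Dia p is true, so not Box p or Box Dia p is true.
    At d: Box p is false, so not Box p is true.
      At d: Box p requires p at every successor {c}.
        p fails at c, so Box p is false at d.
    At d: Box Dia p requires Dia p at every successor {c}.
      At c: Dia p is true.
    So Box Dia p is true at d.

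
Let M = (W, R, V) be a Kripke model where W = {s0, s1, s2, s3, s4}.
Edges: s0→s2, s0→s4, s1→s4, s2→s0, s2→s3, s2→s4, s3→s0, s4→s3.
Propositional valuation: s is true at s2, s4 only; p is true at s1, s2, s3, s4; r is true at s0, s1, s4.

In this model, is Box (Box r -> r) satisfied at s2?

At s2: Box (Box r -> r) requires Box r -> r at every successor {s0, s3, s4}.
  Box r -> r fails at s3, so Box (Box r -> r) is false at s2.
    At s3: Box r is true, r is false, so Box r -> r is false.
      At s3: Box r requires r at every successor {s0}.
        At s0: r is true.
      So Box r is true at s3.

No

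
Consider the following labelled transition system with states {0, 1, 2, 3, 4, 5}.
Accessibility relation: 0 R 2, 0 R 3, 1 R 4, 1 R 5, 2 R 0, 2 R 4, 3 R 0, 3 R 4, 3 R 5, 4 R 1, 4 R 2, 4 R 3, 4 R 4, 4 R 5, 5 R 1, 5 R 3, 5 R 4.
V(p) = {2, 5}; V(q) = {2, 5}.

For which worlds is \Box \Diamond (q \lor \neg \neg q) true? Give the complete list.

Let φ = \Box \Diamond (q \lor \neg \neg q). Evaluate φ at each world:
  0 (successors {2, 3}): φ is false.
  1 (successors {4, 5}): φ is false.
  2 (successors {0, 4}): φ is true.
  3 (successors {0, 4, 5}): φ is false.
  4 (successors {1, 2, 3, 4, 5}): φ is false.
  5 (successors {1, 3, 4}): φ is true.
For instance, at 0:
  At 0: \Box \Diamond (q \lor \neg \neg q) requires \Diamond (q \lor \neg \neg q) at every successor {2, 3}.
    \Diamond (q \lor \neg \neg q) fails at 2, so \Box \Diamond (q \lor \neg \neg q) is false at 0.
      At 2: \Diamond (q \lor \neg \neg q) requires q \lor \neg \neg q at some successor in {0, 4}.
        At 0: q \lor \neg \neg q is false.
        At 4: q \lor \neg \neg q is false.
      So \Diamond (q \lor \neg \neg q) is false at 2.
Satisfying worlds: {2, 5}

2, 5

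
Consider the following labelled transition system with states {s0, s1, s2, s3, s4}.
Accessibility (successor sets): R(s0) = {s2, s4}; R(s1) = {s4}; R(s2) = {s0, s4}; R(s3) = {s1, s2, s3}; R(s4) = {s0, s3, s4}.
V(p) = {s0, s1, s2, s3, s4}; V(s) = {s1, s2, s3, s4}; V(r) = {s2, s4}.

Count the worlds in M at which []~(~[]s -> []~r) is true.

Let φ = []~(~[]s -> []~r). Evaluate φ at each world:
  s0 (successors {s2, s4}): φ is true.
  s1 (successors {s4}): φ is true.
  s2 (successors {s0, s4}): φ is false.
  s3 (successors {s1, s2, s3}): φ is false.
  s4 (successors {s0, s3, s4}): φ is false.
For instance, at s4:
  At s4: []~(~[]s -> []~r) requires ~(~[]s -> []~r) at every successor {s0, s3, s4}.
    ~(~[]s -> []~r) fails at s0, so []~(~[]s -> []~r) is false at s4.
      At s0: ~[]s -> []~r is true, so ~(~[]s -> []~r) is false.
Satisfying worlds: {s0, s1}

2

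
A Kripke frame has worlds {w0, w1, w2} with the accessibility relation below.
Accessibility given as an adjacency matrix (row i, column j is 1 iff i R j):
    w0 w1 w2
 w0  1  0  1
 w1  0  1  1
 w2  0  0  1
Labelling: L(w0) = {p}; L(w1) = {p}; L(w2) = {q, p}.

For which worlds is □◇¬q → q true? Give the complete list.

Let φ = □◇¬q → q. Evaluate φ at each world:
  w0 (successors {w0, w2}): φ is true.
  w1 (successors {w1, w2}): φ is true.
  w2 (successors {w2}): φ is true.
For instance, at w0:
  At w0: □◇¬q is false, q is false, so □◇¬q → q is true.
    At w0: □◇¬q requires ◇¬q at every successor {w0, w2}.
      ◇¬q fails at w2, so □◇¬q is false at w0.
Satisfying worlds: {w0, w1, w2}

w0, w1, w2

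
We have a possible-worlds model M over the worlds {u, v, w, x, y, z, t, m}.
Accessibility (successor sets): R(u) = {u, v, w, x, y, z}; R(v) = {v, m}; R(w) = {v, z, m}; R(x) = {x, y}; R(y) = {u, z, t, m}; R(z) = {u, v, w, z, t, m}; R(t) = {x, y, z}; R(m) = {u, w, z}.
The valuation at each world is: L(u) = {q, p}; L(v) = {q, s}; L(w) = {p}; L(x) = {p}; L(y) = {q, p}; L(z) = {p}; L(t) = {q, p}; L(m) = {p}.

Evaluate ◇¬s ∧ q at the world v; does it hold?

At v: ◇¬s is true, q is true, so ◇¬s ∧ q is true.
  At v: ◇¬s requires ¬s at some successor in {v, m}.
    ¬s holds at m, so ◇¬s is true at v.

Yes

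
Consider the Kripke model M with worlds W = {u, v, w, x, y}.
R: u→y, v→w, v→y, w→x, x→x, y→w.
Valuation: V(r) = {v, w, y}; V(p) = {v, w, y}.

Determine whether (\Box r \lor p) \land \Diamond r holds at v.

At v: \Box r \lor p is true, \Diamond r is true, so (\Box r \lor p) \land \Diamond r is true.
  At v: \Box r is true, p is true, so \Box r \lor p is true.
    At v: \Box r requires r at every successor {w, y}.
      At w: r is true.
      At y: r is true.
    So \Box r is true at v.
  At v: \Diamond r requires r at some successor in {w, y}.
    r holds at w, so \Diamond r is true at v.

Yes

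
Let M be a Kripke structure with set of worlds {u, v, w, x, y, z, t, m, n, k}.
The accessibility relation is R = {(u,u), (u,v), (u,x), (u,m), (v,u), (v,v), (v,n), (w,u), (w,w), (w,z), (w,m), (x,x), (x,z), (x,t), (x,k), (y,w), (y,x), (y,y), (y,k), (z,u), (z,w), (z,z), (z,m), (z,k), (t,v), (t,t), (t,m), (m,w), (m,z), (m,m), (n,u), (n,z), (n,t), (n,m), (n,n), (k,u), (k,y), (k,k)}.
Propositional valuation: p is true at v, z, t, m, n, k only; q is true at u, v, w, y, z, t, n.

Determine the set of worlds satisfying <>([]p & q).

x, t, n

Recall that []ψ holds at a world iff ψ holds at every accessible world, and <>ψ holds iff ψ holds at some accessible world.
Let φ = <>([]p & q). Evaluate φ at each world:
  u (successors {u, v, x, m}): φ is false.
  v (successors {u, v, n}): φ is false.
  w (successors {u, w, z, m}): φ is false.
  x (successors {x, z, t, k}): φ is true.
  y (successors {w, x, y, k}): φ is false.
  z (successors {u, w, z, m, k}): φ is false.
  t (successors {v, t, m}): φ is true.
  m (successors {w, z, m}): φ is false.
  n (successors {u, z, t, m, n}): φ is true.
  k (successors {u, y, k}): φ is false.
For instance, at v:
  At v: <>([]p & q) requires []p & q at some successor in {u, v, n}.
    At u: []p & q is false.
    At v: []p & q is false.
    At n: []p & q is false.
  So <>([]p & q) is false at v.
Satisfying worlds: {x, t, n}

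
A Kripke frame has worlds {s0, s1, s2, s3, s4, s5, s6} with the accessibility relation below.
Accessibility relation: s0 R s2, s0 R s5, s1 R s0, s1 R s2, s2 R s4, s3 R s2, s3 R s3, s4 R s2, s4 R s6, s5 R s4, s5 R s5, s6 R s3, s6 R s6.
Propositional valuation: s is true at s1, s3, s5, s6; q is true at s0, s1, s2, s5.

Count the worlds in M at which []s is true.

Recall that []ψ holds at a world iff ψ holds at every accessible world, and <>ψ holds iff ψ holds at some accessible world.
Let φ = []s. Evaluate φ at each world:
  s0 (successors {s2, s5}): φ is false.
  s1 (successors {s0, s2}): φ is false.
  s2 (successors {s4}): φ is false.
  s3 (successors {s2, s3}): φ is false.
  s4 (successors {s2, s6}): φ is false.
  s5 (successors {s4, s5}): φ is false.
  s6 (successors {s3, s6}): φ is true.
For instance, at s6:
  At s6: []s requires s at every successor {s3, s6}.
    At s3: s is true.
    At s6: s is true.
  So []s is true at s6.
Satisfying worlds: {s6}

1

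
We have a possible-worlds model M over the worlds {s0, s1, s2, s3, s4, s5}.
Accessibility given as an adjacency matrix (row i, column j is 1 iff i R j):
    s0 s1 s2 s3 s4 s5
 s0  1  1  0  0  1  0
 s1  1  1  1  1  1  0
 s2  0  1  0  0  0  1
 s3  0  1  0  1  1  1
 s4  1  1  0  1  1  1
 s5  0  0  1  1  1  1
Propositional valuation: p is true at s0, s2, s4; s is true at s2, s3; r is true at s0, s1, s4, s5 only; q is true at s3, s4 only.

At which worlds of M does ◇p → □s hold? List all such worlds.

s2

Let φ = ◇p → □s. Evaluate φ at each world:
  s0 (successors {s0, s1, s4}): φ is false.
  s1 (successors {s0, s1, s2, s3, s4}): φ is false.
  s2 (successors {s1, s5}): φ is true.
  s3 (successors {s1, s3, s4, s5}): φ is false.
  s4 (successors {s0, s1, s3, s4, s5}): φ is false.
  s5 (successors {s2, s3, s4, s5}): φ is false.
For instance, at s5:
  At s5: ◇p is true, □s is false, so ◇p → □s is false.
    At s5: ◇p requires p at some successor in {s2, s3, s4, s5}.
      p holds at s2, so ◇p is true at s5.
    At s5: □s requires s at every successor {s2, s3, s4, s5}.
      s fails at s4, so □s is false at s5.
Satisfying worlds: {s2}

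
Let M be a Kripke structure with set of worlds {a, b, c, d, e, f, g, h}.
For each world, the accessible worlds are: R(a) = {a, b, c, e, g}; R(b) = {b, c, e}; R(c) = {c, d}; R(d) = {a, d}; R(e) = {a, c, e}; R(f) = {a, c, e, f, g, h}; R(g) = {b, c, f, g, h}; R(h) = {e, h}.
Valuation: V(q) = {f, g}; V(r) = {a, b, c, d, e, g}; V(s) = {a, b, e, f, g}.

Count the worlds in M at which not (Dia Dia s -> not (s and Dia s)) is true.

Recall that Dia ψ holds at a world iff ψ holds at some accessible world.
Let φ = not (Dia Dia s -> not (s and Dia s)). Evaluate φ at each world:
  a (successors {a, b, c, e, g}): φ is true.
  b (successors {b, c, e}): φ is true.
  c (successors {c, d}): φ is false.
  d (successors {a, d}): φ is false.
  e (successors {a, c, e}): φ is true.
  f (successors {a, c, e, f, g, h}): φ is true.
  g (successors {b, c, f, g, h}): φ is true.
  h (successors {e, h}): φ is false.
For instance, at f:
  At f: Dia Dia s -> not (s and Dia s) is false, so not (Dia Dia s -> not (s and Dia s)) is true.
    At f: Dia Dia s is true, not (s and Dia s) is false, so Dia Dia s -> not (s and Dia s) is false.
      At f: Dia Dia s requires Dia s at some successor in {a, c, e, f, g, h}.
        Dia s holds at a, so Dia Dia s is true at f.
      At f: s and Dia s is true, so not (s and Dia s) is false.
Satisfying worlds: {a, b, e, f, g}

5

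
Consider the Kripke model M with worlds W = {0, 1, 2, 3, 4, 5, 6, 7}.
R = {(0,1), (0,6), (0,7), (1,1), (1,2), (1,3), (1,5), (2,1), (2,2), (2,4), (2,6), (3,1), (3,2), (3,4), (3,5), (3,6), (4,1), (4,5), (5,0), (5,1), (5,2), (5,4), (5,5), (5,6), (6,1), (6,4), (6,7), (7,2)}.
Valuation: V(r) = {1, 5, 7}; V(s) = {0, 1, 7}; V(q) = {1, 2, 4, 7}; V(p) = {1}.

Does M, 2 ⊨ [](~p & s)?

No

Recall that []ψ holds at a world iff ψ holds at every accessible world, and <>ψ holds iff ψ holds at some accessible world.
At 2: [](~p & s) requires ~p & s at every successor {1, 2, 4, 6}.
  ~p & s fails at 1, so [](~p & s) is false at 2.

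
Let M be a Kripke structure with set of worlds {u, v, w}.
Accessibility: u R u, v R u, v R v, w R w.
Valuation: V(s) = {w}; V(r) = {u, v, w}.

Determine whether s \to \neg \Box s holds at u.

Yes

At u: s is false, \neg \Box s is true, so s \to \neg \Box s is true.
  At u: \Box s is false, so \neg \Box s is true.
    At u: \Box s requires s at every successor {u}.
      s fails at u, so \Box s is false at u.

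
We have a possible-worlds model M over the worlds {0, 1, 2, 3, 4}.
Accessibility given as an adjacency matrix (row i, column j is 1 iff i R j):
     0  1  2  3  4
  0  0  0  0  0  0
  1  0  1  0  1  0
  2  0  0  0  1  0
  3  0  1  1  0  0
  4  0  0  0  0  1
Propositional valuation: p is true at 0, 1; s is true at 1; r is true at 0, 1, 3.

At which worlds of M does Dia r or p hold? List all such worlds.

Let φ = Dia r or p. Evaluate φ at each world:
  0 (successors ∅): φ is true.
  1 (successors {1, 3}): φ is true.
  2 (successors {3}): φ is true.
  3 (successors {1, 2}): φ is true.
  4 (successors {4}): φ is false.
For instance, at 3:
  At 3: Dia r is true, p is false, so Dia r or p is true.
    At 3: Dia r requires r at some successor in {1, 2}.
      r holds at 1, so Dia r is true at 3.
Satisfying worlds: {0, 1, 2, 3}

0, 1, 2, 3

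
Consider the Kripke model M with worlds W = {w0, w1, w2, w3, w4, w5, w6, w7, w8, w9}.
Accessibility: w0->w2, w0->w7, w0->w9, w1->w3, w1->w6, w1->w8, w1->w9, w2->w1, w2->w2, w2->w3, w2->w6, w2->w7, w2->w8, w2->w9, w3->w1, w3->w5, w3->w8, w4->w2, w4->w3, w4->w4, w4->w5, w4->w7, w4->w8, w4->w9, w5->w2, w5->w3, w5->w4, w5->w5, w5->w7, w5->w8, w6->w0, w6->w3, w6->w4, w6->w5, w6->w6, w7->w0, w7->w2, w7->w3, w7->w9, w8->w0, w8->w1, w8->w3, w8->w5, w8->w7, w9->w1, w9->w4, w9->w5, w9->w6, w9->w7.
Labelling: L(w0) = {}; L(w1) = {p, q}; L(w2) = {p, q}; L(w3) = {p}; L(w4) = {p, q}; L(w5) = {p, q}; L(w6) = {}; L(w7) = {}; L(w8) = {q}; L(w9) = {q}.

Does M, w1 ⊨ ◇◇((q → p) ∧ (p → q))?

Recall that ◇ψ holds at a world iff ψ holds at some accessible world.
At w1: ◇◇((q → p) ∧ (p → q)) requires ◇((q → p) ∧ (p → q)) at some successor in {w3, w6, w8, w9}.
  ◇((q → p) ∧ (p → q)) holds at w3, so ◇◇((q → p) ∧ (p → q)) is true at w1.
    At w3: ◇((q → p) ∧ (p → q)) requires (q → p) ∧ (p → q) at some successor in {w1, w5, w8}.
      (q → p) ∧ (p → q) holds at w1, so ◇((q → p) ∧ (p → q)) is true at w3.

Yes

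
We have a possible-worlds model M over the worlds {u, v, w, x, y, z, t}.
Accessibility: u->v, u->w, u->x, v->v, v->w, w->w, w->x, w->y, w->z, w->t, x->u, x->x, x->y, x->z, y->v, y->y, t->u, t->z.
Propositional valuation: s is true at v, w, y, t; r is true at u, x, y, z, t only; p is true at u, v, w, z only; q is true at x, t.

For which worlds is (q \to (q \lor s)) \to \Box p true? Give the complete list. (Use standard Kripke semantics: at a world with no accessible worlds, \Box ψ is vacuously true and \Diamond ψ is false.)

v, z, t

Let φ = (q \to (q \lor s)) \to \Box p. Evaluate φ at each world:
  u (successors {v, w, x}): φ is false.
  v (successors {v, w}): φ is true.
  w (successors {w, x, y, z, t}): φ is false.
  x (successors {u, x, y, z}): φ is false.
  y (successors {v, y}): φ is false.
  z (successors ∅): φ is true.
  t (successors {u, z}): φ is true.
For instance, at w:
  At w: q \to (q \lor s) is true, \Box p is false, so (q \to (q \lor s)) \to \Box p is false.
    At w: \Box p requires p at every successor {w, x, y, z, t}.
      p fails at x, so \Box p is false at w.
Satisfying worlds: {v, z, t}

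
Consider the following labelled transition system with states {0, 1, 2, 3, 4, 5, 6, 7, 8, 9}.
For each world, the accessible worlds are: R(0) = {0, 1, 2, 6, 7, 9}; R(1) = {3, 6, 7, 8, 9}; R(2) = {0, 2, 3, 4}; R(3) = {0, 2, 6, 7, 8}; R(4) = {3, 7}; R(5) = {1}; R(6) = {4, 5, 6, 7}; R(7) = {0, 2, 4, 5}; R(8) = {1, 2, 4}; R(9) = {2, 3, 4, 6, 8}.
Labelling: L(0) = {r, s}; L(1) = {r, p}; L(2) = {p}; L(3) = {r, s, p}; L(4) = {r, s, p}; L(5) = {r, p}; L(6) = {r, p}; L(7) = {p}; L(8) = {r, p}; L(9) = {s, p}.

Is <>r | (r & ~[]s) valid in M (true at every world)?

Yes

Let φ = <>r | (r & ~[]s). Evaluate φ at each world:
  0 (successors {0, 1, 2, 6, 7, 9}): φ is true.
  1 (successors {3, 6, 7, 8, 9}): φ is true.
  2 (successors {0, 2, 3, 4}): φ is true.
  3 (successors {0, 2, 6, 7, 8}): φ is true.
  4 (successors {3, 7}): φ is true.
  5 (successors {1}): φ is true.
  6 (successors {4, 5, 6, 7}): φ is true.
  7 (successors {0, 2, 4, 5}): φ is true.
  8 (successors {1, 2, 4}): φ is true.
  9 (successors {2, 3, 4, 6, 8}): φ is true.
For instance, at 7:
  At 7: <>r is true, r & ~[]s is false, so <>r | (r & ~[]s) is true.
    At 7: <>r requires r at some successor in {0, 2, 4, 5}.
      r holds at 0, so <>r is true at 7.
    At 7: r is false, ~[]s is true, so r & ~[]s is false.
      At 7: []s is false, so ~[]s is true.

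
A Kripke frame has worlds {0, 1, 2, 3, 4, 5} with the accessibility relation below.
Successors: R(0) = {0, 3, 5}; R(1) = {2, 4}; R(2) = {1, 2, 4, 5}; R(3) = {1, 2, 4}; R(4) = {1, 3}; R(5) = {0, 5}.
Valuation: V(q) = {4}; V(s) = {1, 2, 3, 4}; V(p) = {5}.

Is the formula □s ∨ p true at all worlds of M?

No

Let φ = □s ∨ p. Evaluate φ at each world:
  0 (successors {0, 3, 5}): φ is false.
  1 (successors {2, 4}): φ is true.
  2 (successors {1, 2, 4, 5}): φ is false.
  3 (successors {1, 2, 4}): φ is true.
  4 (successors {1, 3}): φ is true.
  5 (successors {0, 5}): φ is true.
Detail at 0 (counterexample):
  At 0: □s is false, p is false, so □s ∨ p is false.
    At 0: □s requires s at every successor {0, 3, 5}.
      s fails at 0, so □s is false at 0.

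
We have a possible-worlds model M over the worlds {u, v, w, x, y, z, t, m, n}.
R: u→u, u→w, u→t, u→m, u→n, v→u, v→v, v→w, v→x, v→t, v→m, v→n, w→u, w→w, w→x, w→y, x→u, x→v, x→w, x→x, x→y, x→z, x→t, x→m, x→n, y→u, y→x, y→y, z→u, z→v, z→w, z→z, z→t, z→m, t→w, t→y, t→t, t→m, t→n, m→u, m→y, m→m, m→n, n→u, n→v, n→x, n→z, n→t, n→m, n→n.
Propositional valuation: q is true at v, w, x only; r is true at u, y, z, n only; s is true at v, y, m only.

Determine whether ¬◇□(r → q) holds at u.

At u: ◇□(r → q) is false, so ¬◇□(r → q) is true.
  At u: ◇□(r → q) requires □(r → q) at some successor in {u, w, t, m, n}.
    At u: □(r → q) is false.
    At w: □(r → q) is false.
    At t: □(r → q) is false.
    At m: □(r → q) is false.
    At n: □(r → q) is false.
  So ◇□(r → q) is false at u.

Yes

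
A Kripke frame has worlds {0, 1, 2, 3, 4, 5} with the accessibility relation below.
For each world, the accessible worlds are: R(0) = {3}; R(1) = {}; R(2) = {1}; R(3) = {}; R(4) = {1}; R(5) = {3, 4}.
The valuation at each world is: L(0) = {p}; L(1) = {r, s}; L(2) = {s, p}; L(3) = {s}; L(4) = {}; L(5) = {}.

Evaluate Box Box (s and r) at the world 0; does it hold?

Yes

Recall that Box ψ holds at a world iff ψ holds at every accessible world, and Dia ψ holds iff ψ holds at some accessible world.
At 0: Box Box (s and r) requires Box (s and r) at every successor {3}.
    At 3: no accessible worlds, so Box (s and r) holds vacuously.
So Box Box (s and r) is true at 0.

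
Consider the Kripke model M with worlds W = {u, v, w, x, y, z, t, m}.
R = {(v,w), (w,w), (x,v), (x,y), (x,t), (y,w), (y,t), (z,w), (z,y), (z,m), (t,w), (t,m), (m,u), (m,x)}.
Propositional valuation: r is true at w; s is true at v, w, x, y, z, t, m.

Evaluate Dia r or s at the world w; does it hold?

Yes

At w: Dia r is true, s is true, so Dia r or s is true.
  At w: Dia r requires r at some successor in {w}.
    r holds at w, so Dia r is true at w.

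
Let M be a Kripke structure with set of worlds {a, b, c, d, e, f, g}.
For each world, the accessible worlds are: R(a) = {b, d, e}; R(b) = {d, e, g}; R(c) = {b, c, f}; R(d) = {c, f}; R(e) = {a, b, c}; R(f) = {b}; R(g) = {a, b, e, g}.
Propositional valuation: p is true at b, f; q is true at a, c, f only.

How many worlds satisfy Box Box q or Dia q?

4

Let φ = Box Box q or Dia q. Evaluate φ at each world:
  a (successors {b, d, e}): φ is false.
  b (successors {d, e, g}): φ is false.
  c (successors {b, c, f}): φ is true.
  d (successors {c, f}): φ is true.
  e (successors {a, b, c}): φ is true.
  f (successors {b}): φ is false.
  g (successors {a, b, e, g}): φ is true.
For instance, at b:
  At b: Box Box q is false, Dia q is false, so Box Box q or Dia q is false.
    At b: Box Box q requires Box q at every successor {d, e, g}.
      Box q fails at e, so Box Box q is false at b.
    At b: Dia q requires q at some successor in {d, e, g}.
      At d: q is false.
      At e: q is false.
      At g: q is false.
    So Dia q is false at b.
Satisfying worlds: {c, d, e, g}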